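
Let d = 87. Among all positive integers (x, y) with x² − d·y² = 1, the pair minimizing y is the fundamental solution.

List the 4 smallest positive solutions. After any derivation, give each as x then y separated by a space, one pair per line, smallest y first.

28 3
1567 168
87724 9405
4910977 526512

√87 = [9; 3,18, …], period ℓ=2 (even) → k=1
step 0: (9, 1)  from 9·(1,0) + (0,1)
step 1: (28, 3)  from 3·(9,1) + (1,0)
→ (28, 3).  Check: 28²=784, 87·3²=783, difference 1.
(x_2, y_2) = (28·28 + 87·3·3, 28·3 + 3·28) = (1567, 168)
(x_3, y_3) = (28·1567 + 87·3·168, 28·168 + 3·1567) = (87724, 9405)
(x_4, y_4) = (28·87724 + 87·3·9405, 28·9405 + 3·87724) = (4910977, 526512)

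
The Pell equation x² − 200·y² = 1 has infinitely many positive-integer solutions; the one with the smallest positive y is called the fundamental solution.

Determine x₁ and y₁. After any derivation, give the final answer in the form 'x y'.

99 7

d=200: √d = [14; 7,28] (ℓ=2, even), read p_1/q_1
a_0=14:  p_0=14·1+0=14,  q_0=14·0+1=1
a_1=7:  p_1=7·14+1=99,  q_1=7·1+0=7
→ (99, 7).  Check: 99²=9801, 200·7²=9800, difference 1.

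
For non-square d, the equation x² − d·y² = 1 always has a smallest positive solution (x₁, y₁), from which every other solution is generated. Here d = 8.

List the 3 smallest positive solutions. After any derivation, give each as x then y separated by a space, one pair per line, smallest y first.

[2; 1,4] for √8; ℓ=2 ⇒ convergent index 1
step 0: (2, 1)  from 2·(1,0) + (0,1)
step 1: (3, 1)  from 1·(2,1) + (1,0)
→ (3, 1).  Check: 3²=9, 8·1²=8, difference 1.
(x_2, y_2) = (3·3 + 8·1·1, 3·1 + 1·3) = (17, 6)
(x_3, y_3) = (3·17 + 8·1·6, 3·6 + 1·17) = (99, 35)

3 1
17 6
99 35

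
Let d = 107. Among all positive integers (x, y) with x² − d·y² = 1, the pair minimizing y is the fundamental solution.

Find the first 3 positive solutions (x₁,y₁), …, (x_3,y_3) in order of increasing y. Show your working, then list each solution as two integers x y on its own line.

962 93
1850887 178932
3561105626 344265075

[10; 2,1,9,1,2,20] for √107; ℓ=6 ⇒ convergent index 5
step 0: (10, 1)  from 10·(1,0) + (0,1)
…
step 2: (31, 3)  from 1·(21,2) + (10,1)
step 3: (300, 29)  from 9·(31,3) + (21,2)
step 4: (331, 32)  from 1·(300,29) + (31,3)
step 5: (962, 93)  from 2·(331,32) + (300,29)
(x₁, y₁) = (962, 93);  962² − 107·93² = 1 ✓
(x_2, y_2) = (962·962 + 107·93·93, 962·93 + 93·962) = (1850887, 178932)
(x_3, y_3) = (962·1850887 + 107·93·178932, 962·178932 + 93·1850887) = (3561105626, 344265075)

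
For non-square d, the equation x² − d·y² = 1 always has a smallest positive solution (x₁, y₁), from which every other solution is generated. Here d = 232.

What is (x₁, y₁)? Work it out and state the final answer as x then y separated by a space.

19603 1287

[15; 4,3,7,3,4,30] for √232; ℓ=6 ⇒ convergent index 5
i=0: a=15 ⇒ p=15, q=1
i=1: a=4 ⇒ p=61, q=4
i=2: a=3 ⇒ p=198, q=13
…
i=4: a=3 ⇒ p=4539, q=298
i=5: a=4 ⇒ p=19603, q=1287
(x₁, y₁) = (19603, 1287);  19603² − 232·1287² = 1 ✓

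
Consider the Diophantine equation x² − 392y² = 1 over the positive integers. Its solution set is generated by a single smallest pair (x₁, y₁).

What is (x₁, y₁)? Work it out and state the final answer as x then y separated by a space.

99 5

√392 → a₀=19, period (1,3,1,38); ℓ=4 even so k=3
k=0  a_k=19  p_k/q_k = 19/1
k=1  a_k=1  p_k/q_k = 20/1
k=2  a_k=3  p_k/q_k = 79/4
k=3  a_k=1  p_k/q_k = 99/5
fundamental: x₁=99, y₁=5  (since 9801 − 392·25 = 1)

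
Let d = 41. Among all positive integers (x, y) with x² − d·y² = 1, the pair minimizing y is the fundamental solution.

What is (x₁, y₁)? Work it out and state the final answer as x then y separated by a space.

d=41: √d = [6; 2,2,12] (ℓ=3, odd), read p_5/q_5
k=0  a_k=6  p_k/q_k = 6/1
…
k=4  a_k=2  p_k/q_k = 826/129
k=5  a_k=2  p_k/q_k = 2049/320
(x₁, y₁) = (2049, 320);  2049² − 41·320² = 1 ✓

2049 320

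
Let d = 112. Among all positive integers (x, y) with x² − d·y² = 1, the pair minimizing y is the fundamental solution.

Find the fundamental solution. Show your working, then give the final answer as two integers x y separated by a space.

127 12

[10; 1,1,2,1,1,20] for √112; ℓ=6 ⇒ convergent index 5
a_0=10:  p_0=10·1+0=10,  q_0=10·0+1=1
…
a_2=1:  p_2=1·11+10=21,  q_2=1·1+1=2
…
a_4=1:  p_4=1·53+21=74,  q_4=1·5+2=7
a_5=1:  p_5=1·74+53=127,  q_5=1·7+5=12
(x₁, y₁) = (127, 12);  127² − 112·12² = 1 ✓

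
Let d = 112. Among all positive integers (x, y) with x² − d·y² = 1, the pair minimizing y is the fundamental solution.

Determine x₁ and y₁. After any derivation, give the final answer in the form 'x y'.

[10; 1,1,2,1,1,20] for √112; ℓ=6 ⇒ convergent index 5
step 0: (10, 1)  from 10·(1,0) + (0,1)
…
step 2: (21, 2)  from 1·(11,1) + (10,1)
…
step 4: (74, 7)  from 1·(53,5) + (21,2)
step 5: (127, 12)  from 1·(74,7) + (53,5)
fundamental: x₁=127, y₁=12  (since 16129 − 112·144 = 1)

127 12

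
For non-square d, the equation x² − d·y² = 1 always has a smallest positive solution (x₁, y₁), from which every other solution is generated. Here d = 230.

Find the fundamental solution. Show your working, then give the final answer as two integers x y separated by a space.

d=230: √d = [15; 6,30] (ℓ=2, even), read p_1/q_1
k=0  a_k=15  p_k/q_k = 15/1
k=1  a_k=6  p_k/q_k = 91/6
→ (91, 6).  Check: 91²=8281, 230·6²=8280, difference 1.

91 6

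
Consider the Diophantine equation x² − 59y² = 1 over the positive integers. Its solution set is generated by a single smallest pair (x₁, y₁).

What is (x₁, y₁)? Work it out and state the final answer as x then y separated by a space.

530 69

[7; 1,2,7,2,1,14] for √59; ℓ=6 ⇒ convergent index 5
i=0: a=7 ⇒ p=7, q=1
…
i=4: a=2 ⇒ p=361, q=47
i=5: a=1 ⇒ p=530, q=69
fundamental: x₁=530, y₁=69  (since 280900 − 59·4761 = 1)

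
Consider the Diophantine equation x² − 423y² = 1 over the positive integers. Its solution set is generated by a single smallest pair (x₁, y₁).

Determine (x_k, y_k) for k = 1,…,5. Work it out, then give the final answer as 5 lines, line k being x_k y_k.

√423 → a₀=20, period (1,1,3,4,3,1,1,40); ℓ=8 even so k=7
i=0: a=20 ⇒ p=20, q=1
i=1: a=1 ⇒ p=21, q=1
i=2: a=1 ⇒ p=41, q=2
i=3: a=3 ⇒ p=144, q=7
i=4: a=4 ⇒ p=617, q=30
i=5: a=3 ⇒ p=1995, q=97
i=6: a=1 ⇒ p=2612, q=127
i=7: a=1 ⇒ p=4607, q=224
fundamental: x₁=4607, y₁=224  (since 21224449 − 423·50176 = 1)
(x_2, y_2) = (4607·4607 + 423·224·224, 4607·224 + 224·4607) = (42448897, 2063936)
(x_3, y_3) = (4607·42448897 + 423·224·2063936, 4607·2063936 + 224·42448897) = (391124132351, 19017106080)
(x_4, y_4) = (4607·391124132351 + 423·224·19017106080, 4607·19017106080 + 224·391124132351) = (3603817713033217, 175223613357184)
(x_5, y_5) = (4607·3603817713033217 + 423·224·175223613357184, 4607·175223613357184 + 224·3603817713033217) = (33205576016763929087, 1614510354455987296)

4607 224
42448897 2063936
391124132351 19017106080
3603817713033217 175223613357184
33205576016763929087 1614510354455987296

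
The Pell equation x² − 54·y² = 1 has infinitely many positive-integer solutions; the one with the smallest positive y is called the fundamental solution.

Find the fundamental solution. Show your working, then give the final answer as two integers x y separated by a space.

485 66

[7; 2,1,6,1,2,14] for √54; ℓ=6 ⇒ convergent index 5
step 0: (7, 1)  from 7·(1,0) + (0,1)
…
step 2: (22, 3)  from 1·(15,2) + (7,1)
step 3: (147, 20)  from 6·(22,3) + (15,2)
step 4: (169, 23)  from 1·(147,20) + (22,3)
step 5: (485, 66)  from 2·(169,23) + (147,20)
fundamental: x₁=485, y₁=66  (since 235225 − 54·4356 = 1)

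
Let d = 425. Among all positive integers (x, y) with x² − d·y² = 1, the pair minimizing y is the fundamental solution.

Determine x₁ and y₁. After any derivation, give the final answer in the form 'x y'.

d=425: √d = [20; 1,1,1,1,1,1,40] (ℓ=7, odd), read p_13/q_13
step 0: (20, 1)  from 20·(1,0) + (0,1)
step 1: (21, 1)  from 1·(20,1) + (1,0)
step 2: (41, 2)  from 1·(21,1) + (20,1)
…
step 4: (103, 5)  from 1·(62,3) + (41,2)
step 5: (165, 8)  from 1·(103,5) + (62,3)
step 6: (268, 13)  from 1·(165,8) + (103,5)
…
step 9: (22038, 1069)  from 1·(11153,541) + (10885,528)
…
step 12: (88420, 4289)  from 1·(55229,2679) + (33191,1610)
step 13: (143649, 6968)  from 1·(88420,4289) + (55229,2679)
→ (143649, 6968).  Check: 143649²=20635035201, 425·6968²=20635035200, difference 1.

143649 6968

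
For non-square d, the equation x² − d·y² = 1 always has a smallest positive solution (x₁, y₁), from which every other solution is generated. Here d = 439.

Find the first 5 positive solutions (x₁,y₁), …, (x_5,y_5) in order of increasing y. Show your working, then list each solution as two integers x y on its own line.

440 21
387199 18480
340734680 16262379
299846131201 14310875040
263864254722200 12593553772821

d=439: √d = [20; 1,19,1,40] (ℓ=4, even), read p_3/q_3
k=0  a_k=20  p_k/q_k = 20/1
k=1  a_k=1  p_k/q_k = 21/1
k=2  a_k=19  p_k/q_k = 419/20
k=3  a_k=1  p_k/q_k = 440/21
fundamental: x₁=440, y₁=21  (since 193600 − 439·441 = 1)
(x_2, y_2) = (440·440 + 439·21·21, 440·21 + 21·440) = (387199, 18480)
(x_3, y_3) = (440·387199 + 439·21·18480, 440·18480 + 21·387199) = (340734680, 16262379)
(x_4, y_4) = (440·340734680 + 439·21·16262379, 440·16262379 + 21·340734680) = (299846131201, 14310875040)
(x_5, y_5) = (440·299846131201 + 439·21·14310875040, 440·14310875040 + 21·299846131201) = (263864254722200, 12593553772821)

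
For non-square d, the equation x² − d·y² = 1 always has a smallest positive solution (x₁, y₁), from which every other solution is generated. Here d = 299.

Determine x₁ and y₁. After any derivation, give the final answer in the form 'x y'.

415 24

√299 = [17; 3,2,3,34, …], period ℓ=4 (even) → k=3
step 0: (17, 1)  from 17·(1,0) + (0,1)
…
step 2: (121, 7)  from 2·(52,3) + (17,1)
step 3: (415, 24)  from 3·(121,7) + (52,3)
fundamental: x₁=415, y₁=24  (since 172225 − 299·576 = 1)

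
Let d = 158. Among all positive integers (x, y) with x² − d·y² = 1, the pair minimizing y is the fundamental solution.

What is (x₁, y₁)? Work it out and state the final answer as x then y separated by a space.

d=158: √d = [12; 1,1,3,12,3,1,1,24] (ℓ=8, even), read p_7/q_7
a_0=12:  p_0=12·1+0=12,  q_0=12·0+1=1
…
a_2=1:  p_2=1·13+12=25,  q_2=1·1+1=2
a_3=3:  p_3=3·25+13=88,  q_3=3·2+1=7
…
a_5=3:  p_5=3·1081+88=3331,  q_5=3·86+7=265
a_6=1:  p_6=1·3331+1081=4412,  q_6=1·265+86=351
a_7=1:  p_7=1·4412+3331=7743,  q_7=1·351+265=616
→ (7743, 616).  Check: 7743²=59954049, 158·616²=59954048, difference 1.

7743 616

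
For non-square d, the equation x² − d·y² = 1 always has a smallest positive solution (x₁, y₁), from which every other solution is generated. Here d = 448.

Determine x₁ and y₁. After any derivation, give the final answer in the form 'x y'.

127 6

d=448: √d = [21; 6,42] (ℓ=2, even), read p_1/q_1
i=0: a=21 ⇒ p=21, q=1
i=1: a=6 ⇒ p=127, q=6
fundamental: x₁=127, y₁=6  (since 16129 − 448·36 = 1)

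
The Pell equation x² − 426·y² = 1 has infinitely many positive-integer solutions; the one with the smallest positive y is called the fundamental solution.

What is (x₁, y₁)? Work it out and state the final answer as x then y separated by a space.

88751 4300

√426 → a₀=20, period (1,1,1,3,2,6,2,3,1,1,1,40); ℓ=12 even so k=11
k=0  a_k=20  p_k/q_k = 20/1
…
k=6  a_k=6  p_k/q_k = 3323/161
k=7  a_k=2  p_k/q_k = 7162/347
k=8  a_k=3  p_k/q_k = 24809/1202
…
k=10  a_k=1  p_k/q_k = 56780/2751
k=11  a_k=1  p_k/q_k = 88751/4300
→ (88751, 4300).  Check: 88751²=7876740001, 426·4300²=7876740000, difference 1.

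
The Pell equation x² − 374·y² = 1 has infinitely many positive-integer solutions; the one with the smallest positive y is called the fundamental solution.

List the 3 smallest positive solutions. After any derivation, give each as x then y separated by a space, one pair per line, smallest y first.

[19; 2,1,18,1,2,38] for √374; ℓ=6 ⇒ convergent index 5
i=0: a=19 ⇒ p=19, q=1
…
i=2: a=1 ⇒ p=58, q=3
i=3: a=18 ⇒ p=1083, q=56
i=4: a=1 ⇒ p=1141, q=59
i=5: a=2 ⇒ p=3365, q=174
→ (3365, 174).  Check: 3365²=11323225, 374·174²=11323224, difference 1.
(3365+174√374)^2 = 22646449 + 1171020√374
(3365+174√374)^3 = 152410598405 + 7880964426√374

3365 174
22646449 1171020
152410598405 7880964426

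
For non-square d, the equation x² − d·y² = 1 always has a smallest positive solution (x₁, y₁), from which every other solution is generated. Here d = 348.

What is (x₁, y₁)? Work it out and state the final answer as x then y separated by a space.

1567 84

[18; 1,1,1,8,1,1,1,36] for √348; ℓ=8 ⇒ convergent index 7
i=0: a=18 ⇒ p=18, q=1
…
i=2: a=1 ⇒ p=37, q=2
i=3: a=1 ⇒ p=56, q=3
i=4: a=8 ⇒ p=485, q=26
i=5: a=1 ⇒ p=541, q=29
i=6: a=1 ⇒ p=1026, q=55
i=7: a=1 ⇒ p=1567, q=84
fundamental: x₁=1567, y₁=84  (since 2455489 − 348·7056 = 1)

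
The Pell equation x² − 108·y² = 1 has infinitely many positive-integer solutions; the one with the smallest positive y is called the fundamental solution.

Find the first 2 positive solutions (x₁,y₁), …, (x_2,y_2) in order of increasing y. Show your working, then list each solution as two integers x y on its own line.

√108 = [10; 2,1,1,4,1,1,2,20, …], period ℓ=8 (even) → k=7
a_0=10:  p_0=10·1+0=10,  q_0=10·0+1=1
a_1=2:  p_1=2·10+1=21,  q_1=2·1+0=2
a_2=1:  p_2=1·21+10=31,  q_2=1·2+1=3
a_3=1:  p_3=1·31+21=52,  q_3=1·3+2=5
…
a_5=1:  p_5=1·239+52=291,  q_5=1·23+5=28
a_6=1:  p_6=1·291+239=530,  q_6=1·28+23=51
a_7=2:  p_7=2·530+291=1351,  q_7=2·51+28=130
fundamental: x₁=1351, y₁=130  (since 1825201 − 108·16900 = 1)
k=2:  x_2 = 1351·1351+108·130·130 = 3650401,  y_2 = 1351·130+130·1351 = 351260

1351 130
3650401 351260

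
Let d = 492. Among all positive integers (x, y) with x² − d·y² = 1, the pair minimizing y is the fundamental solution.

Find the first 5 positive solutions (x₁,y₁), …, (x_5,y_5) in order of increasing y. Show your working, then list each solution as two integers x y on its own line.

√492 = [22; 5,1,1,10,1,1,5,44, …], period ℓ=8 (even) → k=7
a_0=22:  p_0=22·1+0=22,  q_0=22·0+1=1
a_1=5:  p_1=5·22+1=111,  q_1=5·1+0=5
a_2=1:  p_2=1·111+22=133,  q_2=1·5+1=6
a_3=1:  p_3=1·133+111=244,  q_3=1·6+5=11
…
a_5=1:  p_5=1·2573+244=2817,  q_5=1·116+11=127
a_6=1:  p_6=1·2817+2573=5390,  q_6=1·127+116=243
a_7=5:  p_7=5·5390+2817=29767,  q_7=5·243+127=1342
→ (29767, 1342).  Check: 29767²=886074289, 492·1342²=886074288, difference 1.
(x_2, y_2) = (29767·29767 + 492·1342·1342, 29767·1342 + 1342·29767) = (1772148577, 79894628)
(x_3, y_3) = (29767·1772148577 + 492·1342·79894628, 29767·79894628 + 1342·1772148577) = (105503093353351, 4756446782010)
(x_4, y_4) = (29767·105503093353351 + 492·1342·4756446782010, 29767·4756446782010 + 1342·105503093353351) = (6281021157926249857, 283170302640288712)
(x_5, y_5) = (29767·6281021157926249857 + 492·1342·283170302640288712, 29767·283170302640288712 + 1342·6281021157926249857) = (373934313510478265633287, 16858260792630501398198)

29767 1342
1772148577 79894628
105503093353351 4756446782010
6281021157926249857 283170302640288712
373934313510478265633287 16858260792630501398198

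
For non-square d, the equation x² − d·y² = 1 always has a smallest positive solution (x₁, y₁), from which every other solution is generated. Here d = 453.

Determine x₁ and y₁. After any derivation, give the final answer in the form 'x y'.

1653751 77700

√453 = [21; 3,1,1,10,14,10,1,1,3,42, …], period ℓ=10 (even) → k=9
i=0: a=21 ⇒ p=21, q=1
i=1: a=3 ⇒ p=64, q=3
i=2: a=1 ⇒ p=85, q=4
i=3: a=1 ⇒ p=149, q=7
i=4: a=10 ⇒ p=1575, q=74
i=5: a=14 ⇒ p=22199, q=1043
i=6: a=10 ⇒ p=223565, q=10504
i=7: a=1 ⇒ p=245764, q=11547
i=8: a=1 ⇒ p=469329, q=22051
i=9: a=3 ⇒ p=1653751, q=77700
(x₁, y₁) = (1653751, 77700);  1653751² − 453·77700² = 1 ✓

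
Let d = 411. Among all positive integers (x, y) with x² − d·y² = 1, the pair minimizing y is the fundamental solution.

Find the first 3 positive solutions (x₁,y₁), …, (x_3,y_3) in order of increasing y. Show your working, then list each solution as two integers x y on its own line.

√411 = [20; 3,1,1,1,19,1,1,1,3,40, …], period ℓ=10 (even) → k=9
a_0=20:  p_0=20·1+0=20,  q_0=20·0+1=1
…
a_2=1:  p_2=1·61+20=81,  q_2=1·3+1=4
…
a_7=1:  p_7=1·4602+4379=8981,  q_7=1·227+216=443
a_8=1:  p_8=1·8981+4602=13583,  q_8=1·443+227=670
a_9=3:  p_9=3·13583+8981=49730,  q_9=3·670+443=2453
(x₁, y₁) = (49730, 2453);  49730² − 411·2453² = 1 ✓
(x_2, y_2) = (49730·49730 + 411·2453·2453, 49730·2453 + 2453·49730) = (4946145799, 243975380)
(x_3, y_3) = (49730·4946145799 + 411·2453·243975380, 49730·243975380 + 2453·4946145799) = (491943661118810, 24265791292347)

49730 2453
4946145799 243975380
491943661118810 24265791292347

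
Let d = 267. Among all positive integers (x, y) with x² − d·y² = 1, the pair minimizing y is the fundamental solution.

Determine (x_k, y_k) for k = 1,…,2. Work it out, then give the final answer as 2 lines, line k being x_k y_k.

d=267: √d = [16; 2,1,15,1,2,32] (ℓ=6, even), read p_5/q_5
a_0=16:  p_0=16·1+0=16,  q_0=16·0+1=1
…
a_2=1:  p_2=1·33+16=49,  q_2=1·2+1=3
a_3=15:  p_3=15·49+33=768,  q_3=15·3+2=47
a_4=1:  p_4=1·768+49=817,  q_4=1·47+3=50
a_5=2:  p_5=2·817+768=2402,  q_5=2·50+47=147
fundamental: x₁=2402, y₁=147  (since 5769604 − 267·21609 = 1)
(x_2, y_2) = (2402·2402 + 267·147·147, 2402·147 + 147·2402) = (11539207, 706188)

2402 147
11539207 706188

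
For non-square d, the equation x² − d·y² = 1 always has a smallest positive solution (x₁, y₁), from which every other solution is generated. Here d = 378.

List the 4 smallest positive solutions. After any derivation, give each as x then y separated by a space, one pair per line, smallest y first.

8749 450
153090001 7874100
2678768828749 137781001350
46873096812360001 2410891953748200

√378 → a₀=19, period (2,3,1,4,1,3,2,38); ℓ=8 even so k=7
k=0  a_k=19  p_k/q_k = 19/1
k=1  a_k=2  p_k/q_k = 39/2
k=2  a_k=3  p_k/q_k = 136/7
k=3  a_k=1  p_k/q_k = 175/9
k=4  a_k=4  p_k/q_k = 836/43
…
k=6  a_k=3  p_k/q_k = 3869/199
k=7  a_k=2  p_k/q_k = 8749/450
(x₁, y₁) = (8749, 450);  8749² − 378·450² = 1 ✓
(x_2, y_2) = (8749·8749 + 378·450·450, 8749·450 + 450·8749) = (153090001, 7874100)
(x_3, y_3) = (8749·153090001 + 378·450·7874100, 8749·7874100 + 450·153090001) = (2678768828749, 137781001350)
(x_4, y_4) = (8749·2678768828749 + 378·450·137781001350, 8749·137781001350 + 450·2678768828749) = (46873096812360001, 2410891953748200)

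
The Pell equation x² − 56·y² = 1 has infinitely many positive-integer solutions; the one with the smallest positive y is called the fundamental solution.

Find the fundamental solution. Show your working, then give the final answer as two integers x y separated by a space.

d=56: √d = [7; 2,14] (ℓ=2, even), read p_1/q_1
step 0: (7, 1)  from 7·(1,0) + (0,1)
step 1: (15, 2)  from 2·(7,1) + (1,0)
→ (15, 2).  Check: 15²=225, 56·2²=224, difference 1.

15 2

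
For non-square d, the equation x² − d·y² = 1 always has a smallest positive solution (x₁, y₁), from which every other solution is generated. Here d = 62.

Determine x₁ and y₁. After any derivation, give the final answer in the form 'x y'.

√62 = [7; 1,6,1,14, …], period ℓ=4 (even) → k=3
a_0=7:  p_0=7·1+0=7,  q_0=7·0+1=1
…
a_2=6:  p_2=6·8+7=55,  q_2=6·1+1=7
a_3=1:  p_3=1·55+8=63,  q_3=1·7+1=8
→ (63, 8).  Check: 63²=3969, 62·8²=3968, difference 1.

63 8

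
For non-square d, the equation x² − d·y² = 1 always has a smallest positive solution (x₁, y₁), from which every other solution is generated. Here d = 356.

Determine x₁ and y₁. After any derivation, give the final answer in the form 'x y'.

√356 = [18; 1,6,1,1,2,…,6,1,36, …], period ℓ=14 (even) → k=13
k=0  a_k=18  p_k/q_k = 18/1
k=1  a_k=1  p_k/q_k = 19/1
k=2  a_k=6  p_k/q_k = 132/7
…
k=6  a_k=1  p_k/q_k = 1000/53
k=7  a_k=8  p_k/q_k = 8717/462
k=8  a_k=1  p_k/q_k = 9717/515
k=9  a_k=2  p_k/q_k = 28151/1492
…
k=12  a_k=6  p_k/q_k = 433982/23001
k=13  a_k=1  p_k/q_k = 500001/26500
→ (500001, 26500).  Check: 500001²=250001000001, 356·26500²=250001000000, difference 1.

500001 26500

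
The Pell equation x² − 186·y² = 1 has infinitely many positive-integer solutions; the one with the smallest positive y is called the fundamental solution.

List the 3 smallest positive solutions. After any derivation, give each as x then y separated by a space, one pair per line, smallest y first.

[13; 1,1,1,3,4,3,1,1,1,26] for √186; ℓ=10 ⇒ convergent index 9
i=0: a=13 ⇒ p=13, q=1
…
i=2: a=1 ⇒ p=27, q=2
…
i=4: a=3 ⇒ p=150, q=11
…
i=8: a=1 ⇒ p=4787, q=351
i=9: a=1 ⇒ p=7501, q=550
fundamental: x₁=7501, y₁=550  (since 56265001 − 186·302500 = 1)
n=2: (7501,550)∘(7501,550) = (7501·7501+186·550·550, 7501·550+550·7501) = (112530001,8251100)
n=3: (112530001,8251100)∘(7501,550) = (7501·112530001+186·550·8251100, 7501·8251100+550·112530001) = (1688175067501,123783001650)

7501 550
112530001 8251100
1688175067501 123783001650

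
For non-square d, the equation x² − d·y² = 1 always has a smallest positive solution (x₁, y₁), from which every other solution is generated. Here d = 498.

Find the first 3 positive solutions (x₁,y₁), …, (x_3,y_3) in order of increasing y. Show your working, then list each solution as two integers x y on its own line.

[22; 3,6,22,6,3,44] for √498; ℓ=6 ⇒ convergent index 5
i=0: a=22 ⇒ p=22, q=1
i=1: a=3 ⇒ p=67, q=3
i=2: a=6 ⇒ p=424, q=19
…
i=4: a=6 ⇒ p=56794, q=2545
i=5: a=3 ⇒ p=179777, q=8056
→ (179777, 8056).  Check: 179777²=32319769729, 498·8056²=32319769728, difference 1.
(179777+8056√498)^2 = 64639539457 + 2896567024√498
(179777+8056√498)^3 = 23241404969742401 + 1041472259739240√498

179777 8056
64639539457 2896567024
23241404969742401 1041472259739240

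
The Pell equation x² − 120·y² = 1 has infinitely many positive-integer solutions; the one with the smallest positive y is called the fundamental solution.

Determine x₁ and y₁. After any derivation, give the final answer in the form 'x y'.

[10; 1,20] for √120; ℓ=2 ⇒ convergent index 1
step 0: (10, 1)  from 10·(1,0) + (0,1)
step 1: (11, 1)  from 1·(10,1) + (1,0)
(x₁, y₁) = (11, 1);  11² − 120·1² = 1 ✓

11 1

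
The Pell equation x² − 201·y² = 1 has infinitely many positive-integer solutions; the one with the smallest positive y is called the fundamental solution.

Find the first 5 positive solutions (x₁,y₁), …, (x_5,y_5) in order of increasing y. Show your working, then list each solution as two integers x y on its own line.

√201 → a₀=14, period (5,1,1,1,2,…,1,5,28); ℓ=14 even so k=13
i=0: a=14 ⇒ p=14, q=1
i=1: a=5 ⇒ p=71, q=5
…
i=5: a=2 ⇒ p=638, q=45
i=6: a=1 ⇒ p=879, q=62
…
i=8: a=1 ⇒ p=8549, q=603
…
i=12: a=1 ⇒ p=91402, q=6447
i=13: a=5 ⇒ p=515095, q=36332
(x₁, y₁) = (515095, 36332);  515095² − 201·36332² = 1 ✓
n=2: (515095,36332)∘(515095,36332) = (515095·515095+201·36332·36332, 515095·36332+36332·515095) = (530645718049,37428863080)
n=3: (530645718049,37428863080)∘(515095,36332) = (515095·530645718049+201·36332·37428863080, 515095·37428863080+36332·530645718049) = (546665912276384215,38558840456348868)
n=4: (546665912276384215,38558840456348868)∘(515095,36332) = (515095·546665912276384215+201·36332·38558840456348868, 515095·38558840456348868+36332·546665912276384215) = (563169756167477608732801,39722931849688611461840)
n=5: (563169756167477608732801,39722931849688611461840)∘(515095,36332) = (515095·563169756167477608732801+201·36332·39722931849688611461840, 515095·39722931849688611461840+36332·563169756167477608732801) = (580171851105627091828167877975,40922167162192151801416600732)

515095 36332
530645718049 37428863080
546665912276384215 38558840456348868
563169756167477608732801 39722931849688611461840
580171851105627091828167877975 40922167162192151801416600732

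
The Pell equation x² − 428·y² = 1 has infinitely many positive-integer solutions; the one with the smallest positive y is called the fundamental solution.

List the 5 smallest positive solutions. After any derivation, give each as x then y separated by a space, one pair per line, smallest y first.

√428 = [20; 1,2,4,1,5,10,5,1,4,2,1,40, …], period ℓ=12 (even) → k=11
i=0: a=20 ⇒ p=20, q=1
i=1: a=1 ⇒ p=21, q=1
i=2: a=2 ⇒ p=62, q=3
i=3: a=4 ⇒ p=269, q=13
i=4: a=1 ⇒ p=331, q=16
…
i=6: a=10 ⇒ p=19571, q=946
i=7: a=5 ⇒ p=99779, q=4823
i=8: a=1 ⇒ p=119350, q=5769
i=9: a=4 ⇒ p=577179, q=27899
i=10: a=2 ⇒ p=1273708, q=61567
i=11: a=1 ⇒ p=1850887, q=89466
(x₁, y₁) = (1850887, 89466);  1850887² − 428·89466² = 1 ✓
(x_2, y_2) = (1850887·1850887 + 428·89466·89466, 1850887·89466 + 89466·1850887) = (6851565373537, 331182912684)
(x_3, y_3) = (1850887·6851565373537 + 428·89466·331182912684, 1850887·331182912684 + 89466·6851565373537) = (25362946559057703751, 1225964295417811950)
(x_4, y_4) = (1850887·25362946559057703751 + 428·89466·1225964295417811950, 1850887·1225964295417811950 + 89466·25362946559057703751) = (93887896135702420679780737, 4538242753705644230486616)
(x_5, y_5) = (1850887·93887896135702420679780737 + 428·89466·4538242753705644230486616, 1850887·4538242753705644230486616 + 89466·93887896135702420679780737) = (347551772829818329662915600223687, 16799549031354731501369944644834)

1850887 89466
6851565373537 331182912684
25362946559057703751 1225964295417811950
93887896135702420679780737 4538242753705644230486616
347551772829818329662915600223687 16799549031354731501369944644834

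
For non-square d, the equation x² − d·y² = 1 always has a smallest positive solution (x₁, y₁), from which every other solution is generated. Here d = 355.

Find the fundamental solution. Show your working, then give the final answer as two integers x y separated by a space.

√355 = [18; 1,5,3,3,1,6,1,3,3,5,1,36, …], period ℓ=12 (even) → k=11
k=0  a_k=18  p_k/q_k = 18/1
…
k=7  a_k=1  p_k/q_k = 12002/637
k=8  a_k=3  p_k/q_k = 46463/2466
…
k=10  a_k=5  p_k/q_k = 803418/42641
k=11  a_k=1  p_k/q_k = 954809/50676
fundamental: x₁=954809, y₁=50676  (since 911660226481 − 355·2568056976 = 1)

954809 50676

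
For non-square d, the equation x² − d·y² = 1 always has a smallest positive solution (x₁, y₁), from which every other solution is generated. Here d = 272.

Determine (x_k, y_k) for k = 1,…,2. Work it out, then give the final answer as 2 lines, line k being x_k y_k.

33 2
2177 132

d=272: √d = [16; 2,32] (ℓ=2, even), read p_1/q_1
a_0=16:  p_0=16·1+0=16,  q_0=16·0+1=1
a_1=2:  p_1=2·16+1=33,  q_1=2·1+0=2
(x₁, y₁) = (33, 2);  33² − 272·2² = 1 ✓
(x_2, y_2) = (33·33 + 272·2·2, 33·2 + 2·33) = (2177, 132)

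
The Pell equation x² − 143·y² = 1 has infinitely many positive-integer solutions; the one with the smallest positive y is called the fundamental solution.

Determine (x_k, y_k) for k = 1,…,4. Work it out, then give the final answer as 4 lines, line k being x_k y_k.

√143 = [11; 1,22, …], period ℓ=2 (even) → k=1
i=0: a=11 ⇒ p=11, q=1
i=1: a=1 ⇒ p=12, q=1
→ (12, 1).  Check: 12²=144, 143·1²=143, difference 1.
n=2: (12,1)∘(12,1) = (12·12+143·1·1, 12·1+1·12) = (287,24)
n=3: (287,24)∘(12,1) = (12·287+143·1·24, 12·24+1·287) = (6876,575)
n=4: (6876,575)∘(12,1) = (12·6876+143·1·575, 12·575+1·6876) = (164737,13776)

12 1
287 24
6876 575
164737 13776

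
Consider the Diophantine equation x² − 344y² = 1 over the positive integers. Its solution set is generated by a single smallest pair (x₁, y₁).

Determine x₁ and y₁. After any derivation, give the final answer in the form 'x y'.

10405 561

√344 = [18; 1,1,4,1,3,1,4,1,1,36, …], period ℓ=10 (even) → k=9
i=0: a=18 ⇒ p=18, q=1
i=1: a=1 ⇒ p=19, q=1
i=2: a=1 ⇒ p=37, q=2
…
i=4: a=1 ⇒ p=204, q=11
i=5: a=3 ⇒ p=779, q=42
i=6: a=1 ⇒ p=983, q=53
i=7: a=4 ⇒ p=4711, q=254
i=8: a=1 ⇒ p=5694, q=307
i=9: a=1 ⇒ p=10405, q=561
(x₁, y₁) = (10405, 561);  10405² − 344·561² = 1 ✓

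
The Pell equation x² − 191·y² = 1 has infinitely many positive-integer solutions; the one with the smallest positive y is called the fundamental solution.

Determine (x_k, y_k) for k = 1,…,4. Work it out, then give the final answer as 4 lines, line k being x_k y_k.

8994000 650783
161784071999999 11706284604000
2910171887135973018000 210572647456751349217
52348171905801720863712000001 3787780782452031563430792000

d=191: √d = [13; 1,4,1,1,3,…,4,1,26] (ℓ=16, even), read p_15/q_15
k=0  a_k=13  p_k/q_k = 13/1
…
k=2  a_k=4  p_k/q_k = 69/5
…
k=5  a_k=3  p_k/q_k = 539/39
k=6  a_k=2  p_k/q_k = 1230/89
…
k=8  a_k=13  p_k/q_k = 40217/2910
…
k=14  a_k=4  p_k/q_k = 7377553/533821
k=15  a_k=1  p_k/q_k = 8994000/650783
(x₁, y₁) = (8994000, 650783);  8994000² − 191·650783² = 1 ✓
(x_2, y_2) = (8994000·8994000 + 191·650783·650783, 8994000·650783 + 650783·8994000) = (161784071999999, 11706284604000)
(x_3, y_3) = (8994000·161784071999999 + 191·650783·11706284604000, 8994000·11706284604000 + 650783·161784071999999) = (2910171887135973018000, 210572647456751349217)
(x_4, y_4) = (8994000·2910171887135973018000 + 191·650783·210572647456751349217, 8994000·210572647456751349217 + 650783·2910171887135973018000) = (52348171905801720863712000001, 3787780782452031563430792000)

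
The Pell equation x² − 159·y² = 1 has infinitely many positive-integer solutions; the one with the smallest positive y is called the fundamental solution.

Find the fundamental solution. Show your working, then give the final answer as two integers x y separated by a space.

1324 105

√159 = [12; 1,1,1,1,3,1,1,1,1,24, …], period ℓ=10 (even) → k=9
step 0: (12, 1)  from 12·(1,0) + (0,1)
step 1: (13, 1)  from 1·(12,1) + (1,0)
step 2: (25, 2)  from 1·(13,1) + (12,1)
step 3: (38, 3)  from 1·(25,2) + (13,1)
step 4: (63, 5)  from 1·(38,3) + (25,2)
…
step 7: (517, 41)  from 1·(290,23) + (227,18)
step 8: (807, 64)  from 1·(517,41) + (290,23)
step 9: (1324, 105)  from 1·(807,64) + (517,41)
fundamental: x₁=1324, y₁=105  (since 1752976 − 159·11025 = 1)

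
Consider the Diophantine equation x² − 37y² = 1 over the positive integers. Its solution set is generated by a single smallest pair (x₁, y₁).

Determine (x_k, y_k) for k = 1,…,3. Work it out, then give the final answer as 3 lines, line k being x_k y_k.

73 12
10657 1752
1555849 255780

d=37: √d = [6; 12] (ℓ=1, odd), read p_1/q_1
i=0: a=6 ⇒ p=6, q=1
i=1: a=12 ⇒ p=73, q=12
fundamental: x₁=73, y₁=12  (since 5329 − 37·144 = 1)
k=2:  x_2 = 73·73+37·12·12 = 10657,  y_2 = 73·12+12·73 = 1752
k=3:  x_3 = 73·10657+37·12·1752 = 1555849,  y_3 = 73·1752+12·10657 = 255780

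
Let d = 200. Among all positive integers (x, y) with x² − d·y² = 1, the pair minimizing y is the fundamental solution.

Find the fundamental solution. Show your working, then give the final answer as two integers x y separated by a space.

99 7

√200 → a₀=14, period (7,28); ℓ=2 even so k=1
i=0: a=14 ⇒ p=14, q=1
i=1: a=7 ⇒ p=99, q=7
(x₁, y₁) = (99, 7);  99² − 200·7² = 1 ✓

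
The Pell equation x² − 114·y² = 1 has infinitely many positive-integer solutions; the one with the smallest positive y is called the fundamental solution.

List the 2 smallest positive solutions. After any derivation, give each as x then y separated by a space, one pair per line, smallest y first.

[10; 1,2,10,2,1,20] for √114; ℓ=6 ⇒ convergent index 5
i=0: a=10 ⇒ p=10, q=1
i=1: a=1 ⇒ p=11, q=1
…
i=4: a=2 ⇒ p=694, q=65
i=5: a=1 ⇒ p=1025, q=96
fundamental: x₁=1025, y₁=96  (since 1050625 − 114·9216 = 1)
(1025+96√114)^2 = 2101249 + 196800√114

1025 96
2101249 196800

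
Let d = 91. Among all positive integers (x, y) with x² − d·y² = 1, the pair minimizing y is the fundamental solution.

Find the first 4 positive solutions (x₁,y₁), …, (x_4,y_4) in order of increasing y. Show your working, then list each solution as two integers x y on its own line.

1574 165
4954951 519420
15598184174 1635133995
49103078824801 5147401296840

√91 → a₀=9, period (1,1,5,1,5,1,1,18); ℓ=8 even so k=7
i=0: a=9 ⇒ p=9, q=1
…
i=3: a=5 ⇒ p=105, q=11
…
i=6: a=1 ⇒ p=849, q=89
i=7: a=1 ⇒ p=1574, q=165
fundamental: x₁=1574, y₁=165  (since 2477476 − 91·27225 = 1)
k=2:  x_2 = 1574·1574+91·165·165 = 4954951,  y_2 = 1574·165+165·1574 = 519420
k=3:  x_3 = 1574·4954951+91·165·519420 = 15598184174,  y_3 = 1574·519420+165·4954951 = 1635133995
k=4:  x_4 = 1574·15598184174+91·165·1635133995 = 49103078824801,  y_4 = 1574·1635133995+165·15598184174 = 5147401296840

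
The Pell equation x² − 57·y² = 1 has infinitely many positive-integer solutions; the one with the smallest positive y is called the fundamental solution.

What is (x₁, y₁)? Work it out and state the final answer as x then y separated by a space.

151 20

d=57: √d = [7; 1,1,4,1,1,14] (ℓ=6, even), read p_5/q_5
step 0: (7, 1)  from 7·(1,0) + (0,1)
…
step 3: (68, 9)  from 4·(15,2) + (8,1)
step 4: (83, 11)  from 1·(68,9) + (15,2)
step 5: (151, 20)  from 1·(83,11) + (68,9)
→ (151, 20).  Check: 151²=22801, 57·20²=22800, difference 1.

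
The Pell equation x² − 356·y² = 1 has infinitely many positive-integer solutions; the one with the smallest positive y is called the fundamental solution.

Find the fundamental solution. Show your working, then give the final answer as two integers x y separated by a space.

√356 → a₀=18, period (1,6,1,1,2,…,6,1,36); ℓ=14 even so k=13
k=0  a_k=18  p_k/q_k = 18/1
k=1  a_k=1  p_k/q_k = 19/1
…
k=3  a_k=1  p_k/q_k = 151/8
k=4  a_k=1  p_k/q_k = 283/15
…
k=8  a_k=1  p_k/q_k = 9717/515
…
k=11  a_k=1  p_k/q_k = 66019/3499
k=12  a_k=6  p_k/q_k = 433982/23001
k=13  a_k=1  p_k/q_k = 500001/26500
fundamental: x₁=500001, y₁=26500  (since 250001000001 − 356·702250000 = 1)

500001 26500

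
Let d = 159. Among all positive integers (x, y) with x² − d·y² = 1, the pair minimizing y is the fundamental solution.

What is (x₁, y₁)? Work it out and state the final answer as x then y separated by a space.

1324 105

√159 = [12; 1,1,1,1,3,1,1,1,1,24, …], period ℓ=10 (even) → k=9
k=0  a_k=12  p_k/q_k = 12/1
k=1  a_k=1  p_k/q_k = 13/1
k=2  a_k=1  p_k/q_k = 25/2
…
k=5  a_k=3  p_k/q_k = 227/18
…
k=8  a_k=1  p_k/q_k = 807/64
k=9  a_k=1  p_k/q_k = 1324/105
→ (1324, 105).  Check: 1324²=1752976, 159·105²=1752975, difference 1.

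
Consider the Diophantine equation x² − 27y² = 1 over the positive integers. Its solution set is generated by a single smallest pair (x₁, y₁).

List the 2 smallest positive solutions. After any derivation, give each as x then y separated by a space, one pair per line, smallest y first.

26 5
1351 260

d=27: √d = [5; 5,10] (ℓ=2, even), read p_1/q_1
k=0  a_k=5  p_k/q_k = 5/1
k=1  a_k=5  p_k/q_k = 26/5
fundamental: x₁=26, y₁=5  (since 676 − 27·25 = 1)
k=2:  x_2 = 26·26+27·5·5 = 1351,  y_2 = 26·5+5·26 = 260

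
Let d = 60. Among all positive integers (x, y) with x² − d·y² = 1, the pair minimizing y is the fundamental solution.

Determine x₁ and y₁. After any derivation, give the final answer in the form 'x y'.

d=60: √d = [7; 1,2,1,14] (ℓ=4, even), read p_3/q_3
step 0: (7, 1)  from 7·(1,0) + (0,1)
step 1: (8, 1)  from 1·(7,1) + (1,0)
step 2: (23, 3)  from 2·(8,1) + (7,1)
step 3: (31, 4)  from 1·(23,3) + (8,1)
fundamental: x₁=31, y₁=4  (since 961 − 60·16 = 1)

31 4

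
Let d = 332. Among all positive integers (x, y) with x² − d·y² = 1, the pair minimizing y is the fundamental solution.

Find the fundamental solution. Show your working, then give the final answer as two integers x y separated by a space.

√332 = [18; 4,1,1,8,1,1,4,36, …], period ℓ=8 (even) → k=7
k=0  a_k=18  p_k/q_k = 18/1
k=1  a_k=4  p_k/q_k = 73/4
…
k=4  a_k=8  p_k/q_k = 1403/77
k=5  a_k=1  p_k/q_k = 1567/86
k=6  a_k=1  p_k/q_k = 2970/163
k=7  a_k=4  p_k/q_k = 13447/738
fundamental: x₁=13447, y₁=738  (since 180821809 − 332·544644 = 1)

13447 738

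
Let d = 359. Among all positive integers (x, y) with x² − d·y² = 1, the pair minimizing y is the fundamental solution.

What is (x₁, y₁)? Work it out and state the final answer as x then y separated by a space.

360 19

d=359: √d = [18; 1,17,1,36] (ℓ=4, even), read p_3/q_3
a_0=18:  p_0=18·1+0=18,  q_0=18·0+1=1
…
a_2=17:  p_2=17·19+18=341,  q_2=17·1+1=18
a_3=1:  p_3=1·341+19=360,  q_3=1·18+1=19
→ (360, 19).  Check: 360²=129600, 359·19²=129599, difference 1.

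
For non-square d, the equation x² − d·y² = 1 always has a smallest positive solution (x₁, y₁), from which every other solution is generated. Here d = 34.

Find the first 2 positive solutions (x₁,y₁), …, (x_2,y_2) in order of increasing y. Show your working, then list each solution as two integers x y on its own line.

[5; 1,4,1,10] for √34; ℓ=4 ⇒ convergent index 3
step 0: (5, 1)  from 5·(1,0) + (0,1)
…
step 2: (29, 5)  from 4·(6,1) + (5,1)
step 3: (35, 6)  from 1·(29,5) + (6,1)
fundamental: x₁=35, y₁=6  (since 1225 − 34·36 = 1)
n=2: (35,6)∘(35,6) = (35·35+34·6·6, 35·6+6·35) = (2449,420)

35 6
2449 420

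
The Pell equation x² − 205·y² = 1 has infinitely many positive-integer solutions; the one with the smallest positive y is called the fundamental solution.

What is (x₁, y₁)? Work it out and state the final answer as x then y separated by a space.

√205 → a₀=14, period (3,6,1,4,1,6,3,28); ℓ=8 even so k=7
a_0=14:  p_0=14·1+0=14,  q_0=14·0+1=1
…
a_4=4:  p_4=4·315+272=1532,  q_4=4·22+19=107
a_5=1:  p_5=1·1532+315=1847,  q_5=1·107+22=129
a_6=6:  p_6=6·1847+1532=12614,  q_6=6·129+107=881
a_7=3:  p_7=3·12614+1847=39689,  q_7=3·881+129=2772
→ (39689, 2772).  Check: 39689²=1575216721, 205·2772²=1575216720, difference 1.

39689 2772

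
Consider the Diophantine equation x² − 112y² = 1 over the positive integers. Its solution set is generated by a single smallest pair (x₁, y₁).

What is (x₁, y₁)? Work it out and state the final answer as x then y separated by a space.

d=112: √d = [10; 1,1,2,1,1,20] (ℓ=6, even), read p_5/q_5
i=0: a=10 ⇒ p=10, q=1
i=1: a=1 ⇒ p=11, q=1
i=2: a=1 ⇒ p=21, q=2
…
i=4: a=1 ⇒ p=74, q=7
i=5: a=1 ⇒ p=127, q=12
(x₁, y₁) = (127, 12);  127² − 112·12² = 1 ✓

127 12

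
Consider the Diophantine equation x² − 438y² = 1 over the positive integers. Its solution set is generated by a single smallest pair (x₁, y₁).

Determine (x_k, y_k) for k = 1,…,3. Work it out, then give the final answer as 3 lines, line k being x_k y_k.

293 14
171697 8204
100614149 4807530

d=438: √d = [20; 1,12,1,40] (ℓ=4, even), read p_3/q_3
step 0: (20, 1)  from 20·(1,0) + (0,1)
step 1: (21, 1)  from 1·(20,1) + (1,0)
step 2: (272, 13)  from 12·(21,1) + (20,1)
step 3: (293, 14)  from 1·(272,13) + (21,1)
fundamental: x₁=293, y₁=14  (since 85849 − 438·196 = 1)
n=2: (293,14)∘(293,14) = (293·293+438·14·14, 293·14+14·293) = (171697,8204)
n=3: (171697,8204)∘(293,14) = (293·171697+438·14·8204, 293·8204+14·171697) = (100614149,4807530)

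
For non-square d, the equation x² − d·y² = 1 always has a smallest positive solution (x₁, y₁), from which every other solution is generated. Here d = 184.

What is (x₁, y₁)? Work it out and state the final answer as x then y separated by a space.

24335 1794

√184 → a₀=13, period (1,1,3,2,1,2,1,2,3,1,1,26); ℓ=12 even so k=11
a_0=13:  p_0=13·1+0=13,  q_0=13·0+1=1
a_1=1:  p_1=1·13+1=14,  q_1=1·1+0=1
…
a_4=2:  p_4=2·95+27=217,  q_4=2·7+2=16
a_5=1:  p_5=1·217+95=312,  q_5=1·16+7=23
a_6=2:  p_6=2·312+217=841,  q_6=2·23+16=62
a_7=1:  p_7=1·841+312=1153,  q_7=1·62+23=85
a_8=2:  p_8=2·1153+841=3147,  q_8=2·85+62=232
…
a_10=1:  p_10=1·10594+3147=13741,  q_10=1·781+232=1013
a_11=1:  p_11=1·13741+10594=24335,  q_11=1·1013+781=1794
→ (24335, 1794).  Check: 24335²=592192225, 184·1794²=592192224, difference 1.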